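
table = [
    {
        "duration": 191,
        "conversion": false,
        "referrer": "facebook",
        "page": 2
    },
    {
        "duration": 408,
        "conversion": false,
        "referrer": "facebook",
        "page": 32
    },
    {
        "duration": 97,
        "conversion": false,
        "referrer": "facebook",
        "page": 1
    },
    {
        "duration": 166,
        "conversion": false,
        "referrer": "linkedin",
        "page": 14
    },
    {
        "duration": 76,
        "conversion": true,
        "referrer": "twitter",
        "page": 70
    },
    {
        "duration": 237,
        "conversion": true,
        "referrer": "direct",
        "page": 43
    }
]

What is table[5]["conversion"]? True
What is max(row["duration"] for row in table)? 408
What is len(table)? 6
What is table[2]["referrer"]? "facebook"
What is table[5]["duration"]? 237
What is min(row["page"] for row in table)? 1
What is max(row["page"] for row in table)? 70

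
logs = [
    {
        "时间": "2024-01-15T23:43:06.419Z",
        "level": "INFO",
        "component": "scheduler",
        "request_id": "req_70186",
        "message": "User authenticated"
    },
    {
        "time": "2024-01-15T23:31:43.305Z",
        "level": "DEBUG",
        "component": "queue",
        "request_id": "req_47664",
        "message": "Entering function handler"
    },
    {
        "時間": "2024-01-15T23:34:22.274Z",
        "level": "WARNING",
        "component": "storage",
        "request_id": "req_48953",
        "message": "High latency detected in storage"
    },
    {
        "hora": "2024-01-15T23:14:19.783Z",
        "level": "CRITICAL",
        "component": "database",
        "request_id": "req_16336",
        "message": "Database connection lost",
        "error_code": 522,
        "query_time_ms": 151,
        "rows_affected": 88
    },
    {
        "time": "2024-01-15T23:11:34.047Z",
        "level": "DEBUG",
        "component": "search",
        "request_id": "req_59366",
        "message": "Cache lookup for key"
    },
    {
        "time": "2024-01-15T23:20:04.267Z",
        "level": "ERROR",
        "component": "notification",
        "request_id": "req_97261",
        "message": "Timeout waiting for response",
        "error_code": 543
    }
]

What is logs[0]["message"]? "User authenticated"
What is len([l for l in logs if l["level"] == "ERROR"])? 1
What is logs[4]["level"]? "DEBUG"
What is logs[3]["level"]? "CRITICAL"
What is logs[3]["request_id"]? "req_16336"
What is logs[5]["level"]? "ERROR"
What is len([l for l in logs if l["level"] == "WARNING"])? 1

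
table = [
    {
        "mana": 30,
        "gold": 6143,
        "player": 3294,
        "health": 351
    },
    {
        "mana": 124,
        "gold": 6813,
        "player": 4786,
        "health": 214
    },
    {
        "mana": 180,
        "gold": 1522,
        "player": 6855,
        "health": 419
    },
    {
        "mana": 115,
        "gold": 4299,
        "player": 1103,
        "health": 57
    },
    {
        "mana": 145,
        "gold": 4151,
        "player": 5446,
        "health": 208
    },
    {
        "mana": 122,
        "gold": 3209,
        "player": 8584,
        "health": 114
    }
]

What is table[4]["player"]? 5446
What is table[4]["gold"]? 4151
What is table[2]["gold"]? 1522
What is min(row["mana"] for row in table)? 30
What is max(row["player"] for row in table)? 8584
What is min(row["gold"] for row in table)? 1522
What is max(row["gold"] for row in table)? 6813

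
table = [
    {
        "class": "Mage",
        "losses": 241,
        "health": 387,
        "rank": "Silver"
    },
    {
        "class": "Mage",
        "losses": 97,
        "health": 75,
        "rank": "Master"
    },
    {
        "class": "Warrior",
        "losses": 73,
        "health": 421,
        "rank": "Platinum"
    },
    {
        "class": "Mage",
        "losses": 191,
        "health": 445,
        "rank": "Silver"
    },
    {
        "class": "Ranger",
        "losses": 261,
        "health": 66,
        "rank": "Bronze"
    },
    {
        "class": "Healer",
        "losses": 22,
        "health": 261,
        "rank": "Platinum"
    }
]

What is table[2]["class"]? "Warrior"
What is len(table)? 6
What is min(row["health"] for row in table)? 66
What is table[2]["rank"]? "Platinum"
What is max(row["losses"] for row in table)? 261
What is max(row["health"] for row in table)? 445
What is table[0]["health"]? 387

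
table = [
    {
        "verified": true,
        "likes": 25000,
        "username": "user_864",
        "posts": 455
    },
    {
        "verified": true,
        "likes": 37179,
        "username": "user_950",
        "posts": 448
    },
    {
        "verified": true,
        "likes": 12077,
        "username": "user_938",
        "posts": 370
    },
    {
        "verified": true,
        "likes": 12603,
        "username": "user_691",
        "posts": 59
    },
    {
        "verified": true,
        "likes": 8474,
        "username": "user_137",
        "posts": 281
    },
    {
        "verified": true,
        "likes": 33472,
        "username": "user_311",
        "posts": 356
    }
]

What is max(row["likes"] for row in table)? 37179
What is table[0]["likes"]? 25000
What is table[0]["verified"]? True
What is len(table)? 6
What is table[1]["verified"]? True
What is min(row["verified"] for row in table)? True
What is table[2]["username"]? "user_938"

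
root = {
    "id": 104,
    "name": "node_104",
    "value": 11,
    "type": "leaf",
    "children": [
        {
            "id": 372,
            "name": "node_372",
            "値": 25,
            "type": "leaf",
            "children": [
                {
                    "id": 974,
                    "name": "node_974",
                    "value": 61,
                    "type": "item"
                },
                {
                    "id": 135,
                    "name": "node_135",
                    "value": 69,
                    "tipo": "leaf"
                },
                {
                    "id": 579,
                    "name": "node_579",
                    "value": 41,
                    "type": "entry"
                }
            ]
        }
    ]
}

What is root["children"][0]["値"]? 25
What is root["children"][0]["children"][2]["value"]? 41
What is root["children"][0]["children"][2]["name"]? "node_579"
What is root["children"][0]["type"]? "leaf"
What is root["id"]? 104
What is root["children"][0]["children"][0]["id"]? 974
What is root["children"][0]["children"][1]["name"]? "node_135"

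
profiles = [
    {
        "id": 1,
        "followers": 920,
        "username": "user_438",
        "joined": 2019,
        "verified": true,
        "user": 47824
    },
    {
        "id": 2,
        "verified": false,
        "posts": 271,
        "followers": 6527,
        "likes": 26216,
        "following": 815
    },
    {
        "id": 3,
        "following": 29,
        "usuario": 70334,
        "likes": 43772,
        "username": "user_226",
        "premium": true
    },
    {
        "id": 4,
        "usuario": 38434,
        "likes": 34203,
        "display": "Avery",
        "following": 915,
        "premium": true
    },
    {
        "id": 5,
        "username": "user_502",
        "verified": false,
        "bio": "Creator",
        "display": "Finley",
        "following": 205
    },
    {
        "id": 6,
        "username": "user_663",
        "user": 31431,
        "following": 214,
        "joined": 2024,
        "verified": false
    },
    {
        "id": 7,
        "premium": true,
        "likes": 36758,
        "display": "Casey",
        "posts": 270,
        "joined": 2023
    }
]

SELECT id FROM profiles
[1, 2, 3, 4, 5, 6, 7]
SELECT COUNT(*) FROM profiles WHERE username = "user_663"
1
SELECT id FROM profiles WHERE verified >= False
[1, 2, 5, 6]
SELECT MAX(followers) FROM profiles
6527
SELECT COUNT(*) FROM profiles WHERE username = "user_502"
1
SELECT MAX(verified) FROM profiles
True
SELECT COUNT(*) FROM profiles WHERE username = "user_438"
1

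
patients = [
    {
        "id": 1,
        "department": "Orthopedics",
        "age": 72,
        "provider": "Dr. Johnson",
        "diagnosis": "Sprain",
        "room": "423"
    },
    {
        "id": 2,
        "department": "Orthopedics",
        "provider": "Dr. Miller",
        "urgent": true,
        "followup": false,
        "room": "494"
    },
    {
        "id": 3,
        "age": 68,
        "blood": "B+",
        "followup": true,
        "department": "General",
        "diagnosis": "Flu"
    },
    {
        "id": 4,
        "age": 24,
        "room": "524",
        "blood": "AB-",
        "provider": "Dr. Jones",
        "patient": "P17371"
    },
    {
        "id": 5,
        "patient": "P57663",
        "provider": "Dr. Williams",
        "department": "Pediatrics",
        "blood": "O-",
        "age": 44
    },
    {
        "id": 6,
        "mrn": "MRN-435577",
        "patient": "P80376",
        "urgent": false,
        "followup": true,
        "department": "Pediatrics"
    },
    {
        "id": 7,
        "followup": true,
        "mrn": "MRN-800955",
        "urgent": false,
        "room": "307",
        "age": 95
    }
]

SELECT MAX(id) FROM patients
7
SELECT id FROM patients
[1, 2, 3, 4, 5, 6, 7]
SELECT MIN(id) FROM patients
1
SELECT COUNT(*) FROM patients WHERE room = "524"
1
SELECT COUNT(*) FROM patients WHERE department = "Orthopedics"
2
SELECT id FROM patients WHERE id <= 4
[1, 2, 3, 4]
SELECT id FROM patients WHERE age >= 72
[1, 7]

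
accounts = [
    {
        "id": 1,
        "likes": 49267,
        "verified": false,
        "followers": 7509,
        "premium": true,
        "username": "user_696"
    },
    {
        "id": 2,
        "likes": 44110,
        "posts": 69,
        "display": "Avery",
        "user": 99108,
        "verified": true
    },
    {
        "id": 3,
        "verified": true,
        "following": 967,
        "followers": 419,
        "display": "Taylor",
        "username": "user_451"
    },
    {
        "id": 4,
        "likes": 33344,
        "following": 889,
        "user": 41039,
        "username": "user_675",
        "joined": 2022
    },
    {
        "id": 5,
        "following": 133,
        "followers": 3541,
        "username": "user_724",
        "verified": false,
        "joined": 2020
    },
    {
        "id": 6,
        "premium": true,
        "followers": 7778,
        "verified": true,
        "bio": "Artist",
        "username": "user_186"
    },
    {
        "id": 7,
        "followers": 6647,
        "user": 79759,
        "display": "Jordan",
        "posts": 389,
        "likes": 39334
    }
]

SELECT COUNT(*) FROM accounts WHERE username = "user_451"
1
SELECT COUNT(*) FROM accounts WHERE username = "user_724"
1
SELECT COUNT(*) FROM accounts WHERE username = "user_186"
1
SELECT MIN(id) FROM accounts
1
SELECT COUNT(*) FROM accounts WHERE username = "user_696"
1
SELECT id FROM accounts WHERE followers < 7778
[1, 3, 5, 7]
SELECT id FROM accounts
[1, 2, 3, 4, 5, 6, 7]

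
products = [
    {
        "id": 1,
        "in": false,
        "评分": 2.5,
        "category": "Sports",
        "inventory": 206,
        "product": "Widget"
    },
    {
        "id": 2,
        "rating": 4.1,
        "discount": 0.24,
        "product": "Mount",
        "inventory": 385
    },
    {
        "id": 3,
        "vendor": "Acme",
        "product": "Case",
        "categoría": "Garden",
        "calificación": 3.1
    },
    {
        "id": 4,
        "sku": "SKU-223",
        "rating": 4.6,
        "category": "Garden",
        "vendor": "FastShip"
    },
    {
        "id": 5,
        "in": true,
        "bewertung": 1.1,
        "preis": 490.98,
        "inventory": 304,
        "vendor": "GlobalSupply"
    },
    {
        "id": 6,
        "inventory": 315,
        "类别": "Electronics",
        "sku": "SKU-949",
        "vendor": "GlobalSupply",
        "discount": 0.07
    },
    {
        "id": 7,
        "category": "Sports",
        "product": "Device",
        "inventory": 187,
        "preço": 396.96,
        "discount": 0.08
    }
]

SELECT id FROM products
[1, 2, 3, 4, 5, 6, 7]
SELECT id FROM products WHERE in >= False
[1, 5]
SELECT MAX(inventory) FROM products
385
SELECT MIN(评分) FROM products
2.5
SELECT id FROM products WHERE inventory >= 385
[2]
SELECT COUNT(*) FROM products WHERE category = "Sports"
2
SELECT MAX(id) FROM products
7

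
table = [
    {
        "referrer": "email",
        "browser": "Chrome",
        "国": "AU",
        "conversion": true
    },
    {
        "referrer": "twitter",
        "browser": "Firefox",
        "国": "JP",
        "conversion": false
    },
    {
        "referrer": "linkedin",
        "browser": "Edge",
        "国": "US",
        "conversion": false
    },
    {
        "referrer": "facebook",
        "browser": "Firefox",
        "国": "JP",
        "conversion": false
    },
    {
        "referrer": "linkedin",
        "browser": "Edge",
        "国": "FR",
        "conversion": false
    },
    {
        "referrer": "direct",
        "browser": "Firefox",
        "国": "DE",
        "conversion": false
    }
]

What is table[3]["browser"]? "Firefox"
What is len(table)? 6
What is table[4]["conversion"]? False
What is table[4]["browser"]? "Edge"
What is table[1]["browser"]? "Firefox"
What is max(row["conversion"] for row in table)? True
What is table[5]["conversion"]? False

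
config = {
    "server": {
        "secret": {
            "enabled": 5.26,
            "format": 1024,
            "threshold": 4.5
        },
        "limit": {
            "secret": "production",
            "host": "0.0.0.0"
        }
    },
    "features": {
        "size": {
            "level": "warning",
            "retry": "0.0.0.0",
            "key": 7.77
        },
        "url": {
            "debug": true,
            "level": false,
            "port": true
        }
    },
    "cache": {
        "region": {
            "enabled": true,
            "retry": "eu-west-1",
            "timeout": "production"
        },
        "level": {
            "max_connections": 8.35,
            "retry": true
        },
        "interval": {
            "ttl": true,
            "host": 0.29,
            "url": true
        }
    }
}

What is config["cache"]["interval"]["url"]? True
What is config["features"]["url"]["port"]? True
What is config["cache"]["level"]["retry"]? True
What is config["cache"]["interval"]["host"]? 0.29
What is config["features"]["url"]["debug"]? True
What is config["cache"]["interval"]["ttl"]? True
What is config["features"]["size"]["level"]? "warning"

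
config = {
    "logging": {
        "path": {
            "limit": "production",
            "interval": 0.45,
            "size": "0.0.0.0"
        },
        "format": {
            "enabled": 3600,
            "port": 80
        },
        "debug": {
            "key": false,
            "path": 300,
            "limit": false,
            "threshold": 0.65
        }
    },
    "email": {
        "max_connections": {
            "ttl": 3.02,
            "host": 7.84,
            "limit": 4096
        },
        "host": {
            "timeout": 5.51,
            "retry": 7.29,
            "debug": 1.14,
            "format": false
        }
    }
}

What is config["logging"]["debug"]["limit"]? False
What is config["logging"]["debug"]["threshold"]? 0.65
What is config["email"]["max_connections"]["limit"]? 4096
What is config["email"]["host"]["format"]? False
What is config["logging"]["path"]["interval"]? 0.45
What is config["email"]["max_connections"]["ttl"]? 3.02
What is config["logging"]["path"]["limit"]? "production"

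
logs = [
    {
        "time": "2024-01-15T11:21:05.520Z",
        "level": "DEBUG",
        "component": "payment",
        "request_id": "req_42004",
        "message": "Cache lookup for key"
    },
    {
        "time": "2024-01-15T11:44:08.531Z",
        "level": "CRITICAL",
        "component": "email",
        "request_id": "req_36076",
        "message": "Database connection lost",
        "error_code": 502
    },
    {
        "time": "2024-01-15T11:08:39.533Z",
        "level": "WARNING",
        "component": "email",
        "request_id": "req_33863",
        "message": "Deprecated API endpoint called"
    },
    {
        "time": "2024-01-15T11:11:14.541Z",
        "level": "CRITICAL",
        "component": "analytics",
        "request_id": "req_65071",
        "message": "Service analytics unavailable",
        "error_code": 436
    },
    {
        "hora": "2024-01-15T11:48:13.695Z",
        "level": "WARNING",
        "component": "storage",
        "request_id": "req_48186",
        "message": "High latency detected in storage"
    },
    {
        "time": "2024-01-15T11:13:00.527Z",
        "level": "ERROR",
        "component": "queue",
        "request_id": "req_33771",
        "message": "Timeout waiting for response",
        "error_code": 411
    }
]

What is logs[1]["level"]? "CRITICAL"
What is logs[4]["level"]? "WARNING"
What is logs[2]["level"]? "WARNING"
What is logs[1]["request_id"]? "req_36076"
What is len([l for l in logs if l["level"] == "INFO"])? 0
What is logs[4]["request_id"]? "req_48186"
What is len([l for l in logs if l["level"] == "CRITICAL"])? 2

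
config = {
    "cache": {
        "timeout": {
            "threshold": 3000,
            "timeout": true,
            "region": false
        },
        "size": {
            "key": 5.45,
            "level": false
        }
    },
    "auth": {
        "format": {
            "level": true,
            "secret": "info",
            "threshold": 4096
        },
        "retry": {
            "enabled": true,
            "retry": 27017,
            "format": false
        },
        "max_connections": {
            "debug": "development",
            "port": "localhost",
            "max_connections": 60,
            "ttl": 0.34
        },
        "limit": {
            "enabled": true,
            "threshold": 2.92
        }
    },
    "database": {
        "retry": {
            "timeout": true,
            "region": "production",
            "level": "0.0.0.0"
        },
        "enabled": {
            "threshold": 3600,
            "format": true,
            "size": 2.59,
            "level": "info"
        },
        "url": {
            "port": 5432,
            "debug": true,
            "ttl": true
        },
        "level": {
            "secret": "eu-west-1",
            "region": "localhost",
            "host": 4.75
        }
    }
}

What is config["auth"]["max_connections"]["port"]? "localhost"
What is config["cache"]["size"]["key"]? 5.45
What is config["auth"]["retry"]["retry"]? 27017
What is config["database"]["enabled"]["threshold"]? 3600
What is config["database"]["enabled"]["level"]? "info"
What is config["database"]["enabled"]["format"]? True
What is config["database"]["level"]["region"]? "localhost"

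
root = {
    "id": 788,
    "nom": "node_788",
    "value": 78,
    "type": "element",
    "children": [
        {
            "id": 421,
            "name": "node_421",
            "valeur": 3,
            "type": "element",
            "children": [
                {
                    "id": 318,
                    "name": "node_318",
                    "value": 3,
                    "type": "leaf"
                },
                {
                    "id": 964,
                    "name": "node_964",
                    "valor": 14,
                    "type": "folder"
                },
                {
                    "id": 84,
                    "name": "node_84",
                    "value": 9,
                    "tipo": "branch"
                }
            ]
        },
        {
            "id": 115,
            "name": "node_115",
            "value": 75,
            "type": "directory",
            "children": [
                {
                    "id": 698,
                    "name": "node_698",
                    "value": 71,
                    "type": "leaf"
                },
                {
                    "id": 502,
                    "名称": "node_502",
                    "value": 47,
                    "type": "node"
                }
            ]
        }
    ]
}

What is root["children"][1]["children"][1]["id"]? 502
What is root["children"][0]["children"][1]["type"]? "folder"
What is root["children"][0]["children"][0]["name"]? "node_318"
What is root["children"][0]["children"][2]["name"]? "node_84"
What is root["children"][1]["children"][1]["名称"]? "node_502"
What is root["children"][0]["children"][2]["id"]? 84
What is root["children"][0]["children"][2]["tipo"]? "branch"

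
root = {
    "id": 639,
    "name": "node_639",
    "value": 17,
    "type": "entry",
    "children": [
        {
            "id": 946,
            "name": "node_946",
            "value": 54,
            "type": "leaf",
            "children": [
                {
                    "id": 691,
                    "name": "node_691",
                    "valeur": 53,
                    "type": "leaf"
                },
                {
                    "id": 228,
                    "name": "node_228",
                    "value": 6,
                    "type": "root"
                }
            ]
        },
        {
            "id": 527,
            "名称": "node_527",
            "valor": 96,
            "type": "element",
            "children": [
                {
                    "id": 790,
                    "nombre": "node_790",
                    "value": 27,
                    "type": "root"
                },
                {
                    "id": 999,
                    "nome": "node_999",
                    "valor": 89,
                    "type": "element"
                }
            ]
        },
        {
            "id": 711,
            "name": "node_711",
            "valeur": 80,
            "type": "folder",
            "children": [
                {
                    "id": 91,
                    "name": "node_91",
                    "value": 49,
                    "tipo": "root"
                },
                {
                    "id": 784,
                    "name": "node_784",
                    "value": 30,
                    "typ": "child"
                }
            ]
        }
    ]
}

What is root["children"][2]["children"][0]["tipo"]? "root"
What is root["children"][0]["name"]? "node_946"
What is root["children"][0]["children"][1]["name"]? "node_228"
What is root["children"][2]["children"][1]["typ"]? "child"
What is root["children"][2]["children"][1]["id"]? 784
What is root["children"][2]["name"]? "node_711"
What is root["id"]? 639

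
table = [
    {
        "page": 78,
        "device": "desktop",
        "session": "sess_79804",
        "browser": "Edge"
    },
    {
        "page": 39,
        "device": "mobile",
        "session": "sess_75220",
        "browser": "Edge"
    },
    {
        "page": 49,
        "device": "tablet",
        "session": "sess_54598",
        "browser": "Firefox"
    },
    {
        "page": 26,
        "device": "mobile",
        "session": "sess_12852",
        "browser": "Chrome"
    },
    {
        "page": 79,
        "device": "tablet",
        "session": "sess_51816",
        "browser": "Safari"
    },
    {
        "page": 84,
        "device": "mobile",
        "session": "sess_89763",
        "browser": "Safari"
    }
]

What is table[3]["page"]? 26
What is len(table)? 6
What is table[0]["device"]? "desktop"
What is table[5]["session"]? "sess_89763"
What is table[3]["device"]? "mobile"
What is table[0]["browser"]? "Edge"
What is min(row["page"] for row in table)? 26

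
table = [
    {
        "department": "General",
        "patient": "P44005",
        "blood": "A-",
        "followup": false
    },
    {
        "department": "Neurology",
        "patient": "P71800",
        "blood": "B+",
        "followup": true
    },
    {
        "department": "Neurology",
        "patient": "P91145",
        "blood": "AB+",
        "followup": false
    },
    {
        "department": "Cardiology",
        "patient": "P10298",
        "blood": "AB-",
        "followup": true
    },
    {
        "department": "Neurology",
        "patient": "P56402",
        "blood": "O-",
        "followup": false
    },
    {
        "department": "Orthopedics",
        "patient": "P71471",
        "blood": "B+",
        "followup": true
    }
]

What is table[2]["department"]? "Neurology"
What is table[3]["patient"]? "P10298"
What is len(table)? 6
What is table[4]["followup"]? False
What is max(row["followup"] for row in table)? True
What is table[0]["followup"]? False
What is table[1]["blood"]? "B+"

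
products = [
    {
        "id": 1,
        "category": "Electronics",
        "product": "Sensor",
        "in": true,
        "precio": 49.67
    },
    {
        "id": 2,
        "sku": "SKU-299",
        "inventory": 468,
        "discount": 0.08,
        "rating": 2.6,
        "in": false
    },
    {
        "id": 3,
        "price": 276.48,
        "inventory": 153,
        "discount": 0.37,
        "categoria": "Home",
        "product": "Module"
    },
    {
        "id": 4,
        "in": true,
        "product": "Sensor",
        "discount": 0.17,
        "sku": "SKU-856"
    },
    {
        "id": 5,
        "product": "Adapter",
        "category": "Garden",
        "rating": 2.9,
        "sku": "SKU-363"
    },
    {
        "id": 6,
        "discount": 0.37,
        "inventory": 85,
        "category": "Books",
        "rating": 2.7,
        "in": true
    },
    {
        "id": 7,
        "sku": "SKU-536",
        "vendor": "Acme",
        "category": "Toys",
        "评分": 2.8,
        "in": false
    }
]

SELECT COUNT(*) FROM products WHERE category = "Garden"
1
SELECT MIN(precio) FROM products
49.67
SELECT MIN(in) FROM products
False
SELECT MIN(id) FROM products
1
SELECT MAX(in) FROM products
True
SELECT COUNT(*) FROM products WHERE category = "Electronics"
1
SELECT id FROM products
[1, 2, 3, 4, 5, 6, 7]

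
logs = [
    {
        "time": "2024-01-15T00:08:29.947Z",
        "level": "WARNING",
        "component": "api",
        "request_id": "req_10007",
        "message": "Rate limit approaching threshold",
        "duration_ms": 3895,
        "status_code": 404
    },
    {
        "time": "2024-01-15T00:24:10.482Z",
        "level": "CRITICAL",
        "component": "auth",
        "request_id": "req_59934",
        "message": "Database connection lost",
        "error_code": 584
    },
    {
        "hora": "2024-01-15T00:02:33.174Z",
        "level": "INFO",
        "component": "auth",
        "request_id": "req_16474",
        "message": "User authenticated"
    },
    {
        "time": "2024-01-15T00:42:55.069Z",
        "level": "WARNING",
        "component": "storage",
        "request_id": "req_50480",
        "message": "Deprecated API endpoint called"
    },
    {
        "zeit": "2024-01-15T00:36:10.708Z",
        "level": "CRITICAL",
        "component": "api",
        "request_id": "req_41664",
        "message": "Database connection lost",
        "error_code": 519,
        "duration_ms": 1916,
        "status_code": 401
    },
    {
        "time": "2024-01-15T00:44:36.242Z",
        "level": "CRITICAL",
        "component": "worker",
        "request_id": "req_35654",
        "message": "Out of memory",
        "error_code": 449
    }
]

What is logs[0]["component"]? "api"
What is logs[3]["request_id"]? "req_50480"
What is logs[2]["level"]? "INFO"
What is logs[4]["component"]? "api"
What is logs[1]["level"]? "CRITICAL"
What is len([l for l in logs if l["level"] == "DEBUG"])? 0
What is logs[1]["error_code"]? 584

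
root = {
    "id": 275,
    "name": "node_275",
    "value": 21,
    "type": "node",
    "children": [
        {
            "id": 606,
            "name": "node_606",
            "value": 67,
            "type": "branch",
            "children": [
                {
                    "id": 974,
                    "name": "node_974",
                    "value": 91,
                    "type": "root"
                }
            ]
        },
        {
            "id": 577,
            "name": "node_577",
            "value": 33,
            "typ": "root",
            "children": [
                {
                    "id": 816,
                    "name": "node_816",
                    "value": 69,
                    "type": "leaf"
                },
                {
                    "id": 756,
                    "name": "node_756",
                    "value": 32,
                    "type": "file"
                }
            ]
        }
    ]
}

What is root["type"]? "node"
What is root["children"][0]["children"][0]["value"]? 91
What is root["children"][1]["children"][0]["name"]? "node_816"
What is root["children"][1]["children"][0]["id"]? 816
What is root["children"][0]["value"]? 67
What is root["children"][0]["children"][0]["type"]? "root"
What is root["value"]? 21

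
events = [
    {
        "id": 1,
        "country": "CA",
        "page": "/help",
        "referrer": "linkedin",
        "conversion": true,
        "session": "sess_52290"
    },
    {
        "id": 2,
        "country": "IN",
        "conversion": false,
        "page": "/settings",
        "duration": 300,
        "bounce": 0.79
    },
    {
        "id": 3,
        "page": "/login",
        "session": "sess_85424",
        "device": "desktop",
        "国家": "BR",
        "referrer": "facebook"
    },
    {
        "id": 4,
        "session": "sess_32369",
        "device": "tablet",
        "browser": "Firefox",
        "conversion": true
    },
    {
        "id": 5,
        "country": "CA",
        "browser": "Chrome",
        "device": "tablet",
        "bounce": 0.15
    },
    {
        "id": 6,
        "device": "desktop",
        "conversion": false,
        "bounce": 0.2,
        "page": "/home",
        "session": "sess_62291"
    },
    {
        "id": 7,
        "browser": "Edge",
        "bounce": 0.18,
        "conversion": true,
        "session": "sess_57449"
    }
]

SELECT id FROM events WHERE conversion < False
[]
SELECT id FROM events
[1, 2, 3, 4, 5, 6, 7]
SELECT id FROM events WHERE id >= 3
[3, 4, 5, 6, 7]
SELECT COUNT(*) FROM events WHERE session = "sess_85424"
1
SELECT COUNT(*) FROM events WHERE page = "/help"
1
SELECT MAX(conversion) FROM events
True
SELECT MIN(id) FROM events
1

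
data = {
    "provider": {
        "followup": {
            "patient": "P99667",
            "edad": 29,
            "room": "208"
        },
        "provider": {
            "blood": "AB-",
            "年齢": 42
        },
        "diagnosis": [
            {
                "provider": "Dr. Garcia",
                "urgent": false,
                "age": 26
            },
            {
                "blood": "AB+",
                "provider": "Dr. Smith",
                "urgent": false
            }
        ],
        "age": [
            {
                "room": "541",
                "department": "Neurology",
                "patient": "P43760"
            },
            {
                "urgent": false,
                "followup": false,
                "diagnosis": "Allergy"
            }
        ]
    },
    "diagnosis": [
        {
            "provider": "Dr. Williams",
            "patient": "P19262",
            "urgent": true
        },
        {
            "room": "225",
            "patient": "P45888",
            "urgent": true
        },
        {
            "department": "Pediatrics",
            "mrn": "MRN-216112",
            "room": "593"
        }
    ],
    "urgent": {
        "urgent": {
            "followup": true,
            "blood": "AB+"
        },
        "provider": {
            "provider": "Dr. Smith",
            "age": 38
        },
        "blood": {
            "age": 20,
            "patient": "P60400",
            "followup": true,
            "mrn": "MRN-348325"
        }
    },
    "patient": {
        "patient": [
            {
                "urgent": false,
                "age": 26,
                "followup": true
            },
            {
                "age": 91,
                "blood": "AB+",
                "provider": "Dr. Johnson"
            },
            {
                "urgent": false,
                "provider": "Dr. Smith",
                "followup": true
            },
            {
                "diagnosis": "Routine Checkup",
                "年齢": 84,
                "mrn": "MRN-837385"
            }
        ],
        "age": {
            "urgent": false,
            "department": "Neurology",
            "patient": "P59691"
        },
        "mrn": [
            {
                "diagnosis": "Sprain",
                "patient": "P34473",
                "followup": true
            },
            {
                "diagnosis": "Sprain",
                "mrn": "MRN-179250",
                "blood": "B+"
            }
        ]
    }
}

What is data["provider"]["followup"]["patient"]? "P99667"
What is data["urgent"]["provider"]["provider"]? "Dr. Smith"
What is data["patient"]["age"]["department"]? "Neurology"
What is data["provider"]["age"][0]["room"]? "541"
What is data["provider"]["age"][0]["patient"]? "P43760"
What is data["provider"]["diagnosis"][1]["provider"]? "Dr. Smith"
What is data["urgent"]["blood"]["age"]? 20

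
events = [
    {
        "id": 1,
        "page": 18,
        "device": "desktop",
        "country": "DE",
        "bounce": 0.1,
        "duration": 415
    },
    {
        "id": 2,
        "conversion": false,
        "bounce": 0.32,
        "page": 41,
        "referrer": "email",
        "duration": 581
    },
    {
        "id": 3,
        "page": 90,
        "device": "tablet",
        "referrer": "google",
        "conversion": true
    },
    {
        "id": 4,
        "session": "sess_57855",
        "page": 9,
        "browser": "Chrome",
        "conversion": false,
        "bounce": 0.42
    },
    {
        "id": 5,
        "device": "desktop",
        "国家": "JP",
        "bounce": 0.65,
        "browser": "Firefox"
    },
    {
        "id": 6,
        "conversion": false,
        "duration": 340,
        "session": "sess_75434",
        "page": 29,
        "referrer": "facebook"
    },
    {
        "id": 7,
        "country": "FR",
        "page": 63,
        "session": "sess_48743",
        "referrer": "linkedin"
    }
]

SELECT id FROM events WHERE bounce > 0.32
[4, 5]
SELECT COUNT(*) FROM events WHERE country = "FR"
1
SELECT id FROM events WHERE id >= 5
[5, 6, 7]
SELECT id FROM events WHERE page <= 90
[1, 2, 3, 4, 6, 7]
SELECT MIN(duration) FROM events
340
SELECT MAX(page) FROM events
90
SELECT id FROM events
[1, 2, 3, 4, 5, 6, 7]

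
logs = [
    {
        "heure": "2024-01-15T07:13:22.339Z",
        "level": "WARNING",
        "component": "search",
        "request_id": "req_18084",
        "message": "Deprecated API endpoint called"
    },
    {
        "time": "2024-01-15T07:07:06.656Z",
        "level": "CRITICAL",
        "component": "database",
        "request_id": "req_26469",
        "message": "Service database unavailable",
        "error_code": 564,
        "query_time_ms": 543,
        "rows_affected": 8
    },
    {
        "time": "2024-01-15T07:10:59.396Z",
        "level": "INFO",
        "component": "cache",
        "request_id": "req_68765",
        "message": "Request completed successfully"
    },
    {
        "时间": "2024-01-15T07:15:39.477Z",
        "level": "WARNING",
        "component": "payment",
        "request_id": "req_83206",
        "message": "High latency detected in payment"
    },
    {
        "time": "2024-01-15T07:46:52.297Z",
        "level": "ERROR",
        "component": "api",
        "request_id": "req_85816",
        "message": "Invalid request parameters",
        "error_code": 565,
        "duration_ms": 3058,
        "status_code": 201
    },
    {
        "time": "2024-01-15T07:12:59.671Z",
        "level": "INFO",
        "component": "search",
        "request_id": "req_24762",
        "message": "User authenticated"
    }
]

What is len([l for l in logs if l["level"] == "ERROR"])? 1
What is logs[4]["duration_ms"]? 3058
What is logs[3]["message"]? "High latency detected in payment"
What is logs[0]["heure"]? "2024-01-15T07:13:22.339Z"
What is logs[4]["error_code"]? 565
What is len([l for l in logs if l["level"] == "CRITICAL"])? 1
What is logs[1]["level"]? "CRITICAL"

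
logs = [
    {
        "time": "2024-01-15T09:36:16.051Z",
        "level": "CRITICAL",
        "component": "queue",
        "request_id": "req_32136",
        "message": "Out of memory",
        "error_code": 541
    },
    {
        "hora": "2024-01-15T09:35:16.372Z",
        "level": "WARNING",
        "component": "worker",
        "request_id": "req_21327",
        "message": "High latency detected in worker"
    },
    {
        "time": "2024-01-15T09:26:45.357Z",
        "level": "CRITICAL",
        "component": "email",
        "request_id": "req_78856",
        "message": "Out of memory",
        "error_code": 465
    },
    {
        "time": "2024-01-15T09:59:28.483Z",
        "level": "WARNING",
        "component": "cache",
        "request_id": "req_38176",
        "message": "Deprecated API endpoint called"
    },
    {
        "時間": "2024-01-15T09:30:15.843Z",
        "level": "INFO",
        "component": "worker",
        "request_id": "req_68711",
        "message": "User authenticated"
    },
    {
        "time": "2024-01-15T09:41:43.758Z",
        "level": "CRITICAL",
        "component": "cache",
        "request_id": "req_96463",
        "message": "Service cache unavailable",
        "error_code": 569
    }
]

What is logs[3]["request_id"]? "req_38176"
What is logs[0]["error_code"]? 541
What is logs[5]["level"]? "CRITICAL"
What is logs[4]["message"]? "User authenticated"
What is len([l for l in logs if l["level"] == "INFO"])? 1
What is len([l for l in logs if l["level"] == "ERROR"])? 0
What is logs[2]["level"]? "CRITICAL"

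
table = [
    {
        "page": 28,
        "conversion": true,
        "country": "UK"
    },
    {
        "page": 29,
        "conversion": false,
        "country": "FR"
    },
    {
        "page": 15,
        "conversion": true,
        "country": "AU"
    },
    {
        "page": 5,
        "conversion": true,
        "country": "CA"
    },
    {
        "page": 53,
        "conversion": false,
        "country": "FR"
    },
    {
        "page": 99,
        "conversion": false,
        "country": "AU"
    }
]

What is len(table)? 6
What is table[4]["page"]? 53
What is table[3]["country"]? "CA"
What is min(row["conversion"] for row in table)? False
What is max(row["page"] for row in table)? 99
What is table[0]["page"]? 28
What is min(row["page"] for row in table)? 5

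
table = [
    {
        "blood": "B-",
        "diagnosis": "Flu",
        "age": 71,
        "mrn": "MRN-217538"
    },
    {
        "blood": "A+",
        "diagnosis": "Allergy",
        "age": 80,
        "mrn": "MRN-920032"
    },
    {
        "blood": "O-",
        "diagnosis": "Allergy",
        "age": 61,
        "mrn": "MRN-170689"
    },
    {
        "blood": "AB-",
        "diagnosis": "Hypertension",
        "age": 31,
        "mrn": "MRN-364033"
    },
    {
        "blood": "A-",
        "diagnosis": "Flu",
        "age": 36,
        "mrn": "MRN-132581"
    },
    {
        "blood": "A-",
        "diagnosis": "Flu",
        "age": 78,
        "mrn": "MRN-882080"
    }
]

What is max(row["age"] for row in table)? 80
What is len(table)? 6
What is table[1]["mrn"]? "MRN-920032"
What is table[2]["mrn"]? "MRN-170689"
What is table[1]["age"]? 80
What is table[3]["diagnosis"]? "Hypertension"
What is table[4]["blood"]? "A-"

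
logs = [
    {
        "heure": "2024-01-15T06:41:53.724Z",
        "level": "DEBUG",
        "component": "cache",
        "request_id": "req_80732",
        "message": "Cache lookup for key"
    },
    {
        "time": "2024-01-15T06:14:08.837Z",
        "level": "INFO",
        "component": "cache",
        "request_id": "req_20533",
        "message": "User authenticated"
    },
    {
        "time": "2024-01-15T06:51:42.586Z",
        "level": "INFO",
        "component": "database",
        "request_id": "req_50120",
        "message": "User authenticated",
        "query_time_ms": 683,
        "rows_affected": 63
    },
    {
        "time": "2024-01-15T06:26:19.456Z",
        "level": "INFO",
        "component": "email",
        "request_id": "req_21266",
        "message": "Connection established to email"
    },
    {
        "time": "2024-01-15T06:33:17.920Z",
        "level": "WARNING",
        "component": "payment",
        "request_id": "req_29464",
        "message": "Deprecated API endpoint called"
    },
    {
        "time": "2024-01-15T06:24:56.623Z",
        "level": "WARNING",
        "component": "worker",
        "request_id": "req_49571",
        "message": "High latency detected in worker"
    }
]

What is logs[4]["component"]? "payment"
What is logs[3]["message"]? "Connection established to email"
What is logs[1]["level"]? "INFO"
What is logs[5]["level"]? "WARNING"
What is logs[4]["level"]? "WARNING"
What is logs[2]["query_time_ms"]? 683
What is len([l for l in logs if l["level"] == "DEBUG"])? 1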